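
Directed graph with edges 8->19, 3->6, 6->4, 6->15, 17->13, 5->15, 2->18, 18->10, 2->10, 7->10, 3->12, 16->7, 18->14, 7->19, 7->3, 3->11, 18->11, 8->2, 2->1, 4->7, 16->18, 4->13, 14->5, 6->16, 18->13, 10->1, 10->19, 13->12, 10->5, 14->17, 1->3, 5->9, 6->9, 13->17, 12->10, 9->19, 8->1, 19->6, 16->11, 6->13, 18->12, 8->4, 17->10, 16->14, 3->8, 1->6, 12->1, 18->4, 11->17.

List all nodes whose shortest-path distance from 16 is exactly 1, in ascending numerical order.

7, 11, 14, 18

Level 0: 16
Level 1: 7, 11, 14, 18
Level 2: 3, 4, 5, 10, 12, 13, 17, 19
Level 3: 1, 6, 8, 9, 15
Level 4: 2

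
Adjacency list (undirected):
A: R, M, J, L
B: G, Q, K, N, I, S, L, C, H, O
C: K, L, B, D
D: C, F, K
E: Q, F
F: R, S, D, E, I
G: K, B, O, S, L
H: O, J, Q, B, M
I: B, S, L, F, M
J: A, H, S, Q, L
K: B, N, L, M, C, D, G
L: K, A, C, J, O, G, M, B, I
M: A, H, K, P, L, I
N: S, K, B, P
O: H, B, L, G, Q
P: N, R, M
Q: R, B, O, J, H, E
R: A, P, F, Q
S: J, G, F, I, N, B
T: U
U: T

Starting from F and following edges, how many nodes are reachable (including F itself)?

BFS from F visits: F, D, E, I, R, S, C, K, Q, B, L, M, A, P, G, J, N, H, O
Reachable nodes: 19 of 21 total.

19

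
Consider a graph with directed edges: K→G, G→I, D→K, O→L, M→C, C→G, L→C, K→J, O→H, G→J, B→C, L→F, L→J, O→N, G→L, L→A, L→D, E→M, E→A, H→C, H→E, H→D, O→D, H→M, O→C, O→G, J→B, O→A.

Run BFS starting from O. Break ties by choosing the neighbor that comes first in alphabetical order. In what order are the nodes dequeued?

O, A, C, D, G, H, L, N, K, I, J, E, M, F, B

Visit O; enqueue A, C, D, G, H, L, N → queue [A, C, D, G, H, L, N]
Visit A → queue [C, D, G, H, L, N]
Visit C → queue [D, G, H, L, N]
Visit D; enqueue K → queue [G, H, L, N, K]
Visit G; enqueue I, J → queue [H, L, N, K, I, J]
Visit H; enqueue E, M → queue [L, N, K, I, J, E, M]
Visit L; enqueue F → queue [N, K, I, J, E, M, F]
Visit N → queue [K, I, J, E, M, F]
Visit K → queue [I, J, E, M, F]
Visit I → queue [J, E, M, F]
Visit J; enqueue B → queue [E, M, F, B]
Visit E → queue [M, F, B]
Visit M → queue [F, B]
Visit F → queue [B]
Visit B → queue []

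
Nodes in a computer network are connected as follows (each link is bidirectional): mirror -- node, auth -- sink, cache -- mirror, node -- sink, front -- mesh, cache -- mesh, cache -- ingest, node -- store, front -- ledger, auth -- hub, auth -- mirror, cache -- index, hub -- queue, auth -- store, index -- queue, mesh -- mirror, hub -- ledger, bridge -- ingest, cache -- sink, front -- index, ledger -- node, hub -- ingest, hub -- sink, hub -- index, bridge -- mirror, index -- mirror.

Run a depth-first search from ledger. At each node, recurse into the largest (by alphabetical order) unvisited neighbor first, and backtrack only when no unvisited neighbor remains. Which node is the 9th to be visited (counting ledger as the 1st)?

Visit ledger
ledger → node
node → store
store → auth
auth → sink
sink → hub
hub → queue
queue → index
index → mirror
mirror → mesh
mesh → front
mesh → cache
cache → ingest
ingest → bridge

Visit order: ledger, node, store, auth, sink, hub, queue, index, mirror, mesh, front, cache, ingest, bridge

mirror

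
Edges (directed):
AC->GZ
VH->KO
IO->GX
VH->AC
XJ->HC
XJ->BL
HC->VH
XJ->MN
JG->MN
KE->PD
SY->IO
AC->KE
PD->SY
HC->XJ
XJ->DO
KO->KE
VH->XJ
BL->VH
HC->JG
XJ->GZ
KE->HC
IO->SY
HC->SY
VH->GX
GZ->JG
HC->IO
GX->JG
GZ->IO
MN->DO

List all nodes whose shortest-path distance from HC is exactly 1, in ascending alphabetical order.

Level 0: HC
Level 1: IO, JG, SY, VH, XJ
Level 2: AC, BL, DO, GX, GZ, KO, MN
Level 3: KE
Level 4: PD

IO, JG, SY, VH, XJ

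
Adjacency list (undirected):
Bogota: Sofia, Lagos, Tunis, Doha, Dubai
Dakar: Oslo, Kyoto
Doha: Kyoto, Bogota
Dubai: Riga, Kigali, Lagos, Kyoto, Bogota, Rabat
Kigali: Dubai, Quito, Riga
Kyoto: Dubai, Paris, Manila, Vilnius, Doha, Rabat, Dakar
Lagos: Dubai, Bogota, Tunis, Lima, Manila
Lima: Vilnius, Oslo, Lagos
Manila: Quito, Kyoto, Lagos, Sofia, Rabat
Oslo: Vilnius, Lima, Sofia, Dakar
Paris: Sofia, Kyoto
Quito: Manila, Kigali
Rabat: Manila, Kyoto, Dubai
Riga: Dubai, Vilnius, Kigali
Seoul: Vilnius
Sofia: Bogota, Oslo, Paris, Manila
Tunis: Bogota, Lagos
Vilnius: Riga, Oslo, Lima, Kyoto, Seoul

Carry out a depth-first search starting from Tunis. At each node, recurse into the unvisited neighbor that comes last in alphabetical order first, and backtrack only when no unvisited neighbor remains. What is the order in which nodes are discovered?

Tunis, Lagos, Manila, Sofia, Paris, Kyoto, Vilnius, Seoul, Riga, Kigali, Quito, Dubai, Rabat, Bogota, Doha, Oslo, Lima, Dakar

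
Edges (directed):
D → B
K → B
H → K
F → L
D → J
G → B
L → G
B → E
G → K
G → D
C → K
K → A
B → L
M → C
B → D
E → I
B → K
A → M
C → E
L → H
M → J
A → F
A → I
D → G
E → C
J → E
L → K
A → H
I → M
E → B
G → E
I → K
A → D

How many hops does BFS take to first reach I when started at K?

Level 0: K
Level 1: A, B
Level 2: D, E, F, H, I, L, M
Level 3: C, G, J
I first appears at level 2.

2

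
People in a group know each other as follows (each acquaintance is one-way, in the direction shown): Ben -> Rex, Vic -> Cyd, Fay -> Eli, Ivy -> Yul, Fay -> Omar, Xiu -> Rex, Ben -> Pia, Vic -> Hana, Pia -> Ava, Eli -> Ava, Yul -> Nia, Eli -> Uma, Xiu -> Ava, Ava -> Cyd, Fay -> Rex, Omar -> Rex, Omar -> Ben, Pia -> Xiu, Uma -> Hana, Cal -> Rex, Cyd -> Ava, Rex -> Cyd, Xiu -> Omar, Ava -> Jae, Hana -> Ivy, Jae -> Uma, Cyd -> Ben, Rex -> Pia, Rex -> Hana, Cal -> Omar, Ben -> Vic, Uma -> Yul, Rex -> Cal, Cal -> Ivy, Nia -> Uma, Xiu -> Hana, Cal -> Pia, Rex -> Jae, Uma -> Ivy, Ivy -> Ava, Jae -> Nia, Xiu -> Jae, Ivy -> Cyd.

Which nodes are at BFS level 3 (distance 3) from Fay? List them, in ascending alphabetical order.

Ivy, Nia, Vic, Xiu, Yul

Level 0: Fay
Level 1: Eli, Omar, Rex
Level 2: Ava, Ben, Cal, Cyd, Hana, Jae, Pia, Uma
Level 3: Ivy, Nia, Vic, Xiu, Yul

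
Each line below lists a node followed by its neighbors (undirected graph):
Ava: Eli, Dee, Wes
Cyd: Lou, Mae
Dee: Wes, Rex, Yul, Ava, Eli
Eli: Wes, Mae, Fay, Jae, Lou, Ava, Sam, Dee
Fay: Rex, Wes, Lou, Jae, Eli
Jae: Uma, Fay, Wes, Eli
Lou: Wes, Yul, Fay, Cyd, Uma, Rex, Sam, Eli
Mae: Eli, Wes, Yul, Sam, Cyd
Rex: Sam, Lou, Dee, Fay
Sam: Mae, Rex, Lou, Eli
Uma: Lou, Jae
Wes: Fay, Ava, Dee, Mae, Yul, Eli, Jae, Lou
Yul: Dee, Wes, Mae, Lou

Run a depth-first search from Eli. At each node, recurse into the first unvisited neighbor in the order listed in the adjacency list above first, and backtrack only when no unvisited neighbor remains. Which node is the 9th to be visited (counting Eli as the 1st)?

Visit Eli
Eli → Wes
Wes → Fay
Fay → Rex
Rex → Sam
Sam → Mae
Mae → Yul
Yul → Dee
Dee → Ava
Yul → Lou
Lou → Cyd
Lou → Uma
Uma → Jae

Visit order: Eli, Wes, Fay, Rex, Sam, Mae, Yul, Dee, Ava, Lou, Cyd, Uma, Jae

Ava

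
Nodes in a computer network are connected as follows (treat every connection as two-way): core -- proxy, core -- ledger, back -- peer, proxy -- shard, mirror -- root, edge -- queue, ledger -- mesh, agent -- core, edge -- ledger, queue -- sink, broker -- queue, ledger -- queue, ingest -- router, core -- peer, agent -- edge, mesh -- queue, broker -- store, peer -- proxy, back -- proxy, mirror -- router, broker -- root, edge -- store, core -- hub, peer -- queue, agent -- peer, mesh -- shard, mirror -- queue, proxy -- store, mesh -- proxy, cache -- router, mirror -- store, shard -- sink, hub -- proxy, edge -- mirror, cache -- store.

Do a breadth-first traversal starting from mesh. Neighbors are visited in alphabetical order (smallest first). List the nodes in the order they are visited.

Visit mesh; enqueue ledger, proxy, queue, shard → queue [ledger, proxy, queue, shard]
Visit ledger; enqueue core, edge → queue [proxy, queue, shard, core, edge]
Visit proxy; enqueue back, hub, peer, store → queue [queue, shard, core, edge, back, hub, peer, store]
Visit queue; enqueue broker, mirror, sink → queue [shard, core, edge, back, hub, peer, store, broker, mirror, sink]
Visit shard → queue [core, edge, back, hub, peer, store, broker, mirror, sink]
Visit core; enqueue agent → queue [edge, back, hub, peer, store, broker, mirror, sink, agent]
Visit edge → queue [back, hub, peer, store, broker, mirror, sink, agent]
Visit back → queue [hub, peer, store, broker, mirror, sink, agent]
Visit hub → queue [peer, store, broker, mirror, sink, agent]
Visit peer → queue [store, broker, mirror, sink, agent]
Visit store; enqueue cache → queue [broker, mirror, sink, agent, cache]
Visit broker; enqueue root → queue [mirror, sink, agent, cache, root]
Visit mirror; enqueue router → queue [sink, agent, cache, root, router]
Visit sink → queue [agent, cache, root, router]
Visit agent → queue [cache, root, router]
Visit cache → queue [root, router]
Visit root → queue [router]
Visit router; enqueue ingest → queue [ingest]
Visit ingest → queue []

mesh, ledger, proxy, queue, shard, core, edge, back, hub, peer, store, broker, mirror, sink, agent, cache, root, router, ingest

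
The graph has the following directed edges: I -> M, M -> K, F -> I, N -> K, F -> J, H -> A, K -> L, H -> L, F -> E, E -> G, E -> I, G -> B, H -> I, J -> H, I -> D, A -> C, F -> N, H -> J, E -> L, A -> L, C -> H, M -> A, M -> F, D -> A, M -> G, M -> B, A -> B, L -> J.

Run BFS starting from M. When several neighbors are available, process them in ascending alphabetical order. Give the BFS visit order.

M → A → B → F → G → K → C → L → E → I → J → N → H → D

Visit M; enqueue A, B, F, G, K → queue [A, B, F, G, K]
Visit A; enqueue C, L → queue [B, F, G, K, C, L]
Visit B → queue [F, G, K, C, L]
Visit F; enqueue E, I, J, N → queue [G, K, C, L, E, I, J, N]
Visit G → queue [K, C, L, E, I, J, N]
Visit K → queue [C, L, E, I, J, N]
Visit C; enqueue H → queue [L, E, I, J, N, H]
Visit L → queue [E, I, J, N, H]
Visit E → queue [I, J, N, H]
Visit I; enqueue D → queue [J, N, H, D]
Visit J → queue [N, H, D]
Visit N → queue [H, D]
Visit H → queue [D]
Visit D → queue []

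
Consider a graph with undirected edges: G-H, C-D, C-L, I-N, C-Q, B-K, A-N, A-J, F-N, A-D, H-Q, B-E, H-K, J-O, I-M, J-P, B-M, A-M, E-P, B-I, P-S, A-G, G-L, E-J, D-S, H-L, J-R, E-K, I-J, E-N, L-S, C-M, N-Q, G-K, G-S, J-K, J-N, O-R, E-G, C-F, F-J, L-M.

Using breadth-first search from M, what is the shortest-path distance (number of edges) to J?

2

Level 0: M
Level 1: A, B, C, I, L
Level 2: D, E, F, G, H, J, K, N, Q, S
Level 3: O, P, R
J first appears at level 2.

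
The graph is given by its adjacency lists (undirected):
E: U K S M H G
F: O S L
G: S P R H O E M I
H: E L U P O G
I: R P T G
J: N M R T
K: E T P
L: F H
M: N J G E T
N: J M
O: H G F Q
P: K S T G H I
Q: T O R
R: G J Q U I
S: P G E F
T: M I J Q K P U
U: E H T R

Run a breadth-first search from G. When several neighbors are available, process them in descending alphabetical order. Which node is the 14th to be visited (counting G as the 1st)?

Visit G; enqueue S, R, P, O, M, I, H, E → queue [S, R, P, O, M, I, H, E]
Visit S; enqueue F → queue [R, P, O, M, I, H, E, F]
Visit R; enqueue U, Q, J → queue [P, O, M, I, H, E, F, U, Q, J]
Visit P; enqueue T, K → queue [O, M, I, H, E, F, U, Q, J, T, K]
Visit O → queue [M, I, H, E, F, U, Q, J, T, K]
Visit M; enqueue N → queue [I, H, E, F, U, Q, J, T, K, N]
Visit I → queue [H, E, F, U, Q, J, T, K, N]
Visit H; enqueue L → queue [E, F, U, Q, J, T, K, N, L]
Visit E → queue [F, U, Q, J, T, K, N, L]
Visit F → queue [U, Q, J, T, K, N, L]
Visit U → queue [Q, J, T, K, N, L]
Visit Q → queue [J, T, K, N, L]
Visit J → queue [T, K, N, L]
Visit T → queue [K, N, L]
Visit K → queue [N, L]
Visit N → queue [L]
Visit L → queue []

Visit order: G, S, R, P, O, M, I, H, E, F, U, Q, J, T, K, N, L

T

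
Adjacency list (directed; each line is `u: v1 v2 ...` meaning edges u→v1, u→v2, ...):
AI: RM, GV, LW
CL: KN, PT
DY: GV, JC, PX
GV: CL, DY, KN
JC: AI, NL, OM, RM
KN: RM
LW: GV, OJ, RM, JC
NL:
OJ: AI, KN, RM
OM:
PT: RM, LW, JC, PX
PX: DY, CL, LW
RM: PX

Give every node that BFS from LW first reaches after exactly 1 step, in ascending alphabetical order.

GV, JC, OJ, RM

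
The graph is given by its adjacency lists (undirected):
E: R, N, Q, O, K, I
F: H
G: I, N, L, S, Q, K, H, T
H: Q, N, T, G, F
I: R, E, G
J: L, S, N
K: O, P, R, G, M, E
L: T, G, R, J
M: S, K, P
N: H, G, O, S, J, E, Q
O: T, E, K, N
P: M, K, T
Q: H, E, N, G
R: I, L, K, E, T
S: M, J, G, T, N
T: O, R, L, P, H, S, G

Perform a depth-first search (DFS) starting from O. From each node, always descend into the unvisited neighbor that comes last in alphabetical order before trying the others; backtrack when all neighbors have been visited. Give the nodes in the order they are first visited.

Visit O
O → T
T → S
S → N
N → Q
Q → H
H → G
G → L
L → R
R → K
K → P
P → M
K → E
E → I
L → J
H → F

O, T, S, N, Q, H, G, L, R, K, P, M, E, I, J, F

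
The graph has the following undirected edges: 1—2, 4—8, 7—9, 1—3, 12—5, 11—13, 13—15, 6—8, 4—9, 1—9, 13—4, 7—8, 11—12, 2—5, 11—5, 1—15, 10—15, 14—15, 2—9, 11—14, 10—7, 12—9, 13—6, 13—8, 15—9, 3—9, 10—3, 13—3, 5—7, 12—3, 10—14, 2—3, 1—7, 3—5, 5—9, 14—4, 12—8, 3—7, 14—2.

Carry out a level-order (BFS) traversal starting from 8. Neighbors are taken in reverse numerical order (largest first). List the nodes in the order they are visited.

8 → 13 → 12 → 7 → 6 → 4 → 15 → 11 → 3 → 9 → 5 → 10 → 1 → 14 → 2

Visit 8; enqueue 13, 12, 7, 6, 4 → queue [13, 12, 7, 6, 4]
Visit 13; enqueue 15, 11, 3 → queue [12, 7, 6, 4, 15, 11, 3]
Visit 12; enqueue 9, 5 → queue [7, 6, 4, 15, 11, 3, 9, 5]
Visit 7; enqueue 10, 1 → queue [6, 4, 15, 11, 3, 9, 5, 10, 1]
Visit 6 → queue [4, 15, 11, 3, 9, 5, 10, 1]
Visit 4; enqueue 14 → queue [15, 11, 3, 9, 5, 10, 1, 14]
Visit 15 → queue [11, 3, 9, 5, 10, 1, 14]
Visit 11 → queue [3, 9, 5, 10, 1, 14]
Visit 3; enqueue 2 → queue [9, 5, 10, 1, 14, 2]
Visit 9 → queue [5, 10, 1, 14, 2]
Visit 5 → queue [10, 1, 14, 2]
Visit 10 → queue [1, 14, 2]
Visit 1 → queue [14, 2]
Visit 14 → queue [2]
Visit 2 → queue []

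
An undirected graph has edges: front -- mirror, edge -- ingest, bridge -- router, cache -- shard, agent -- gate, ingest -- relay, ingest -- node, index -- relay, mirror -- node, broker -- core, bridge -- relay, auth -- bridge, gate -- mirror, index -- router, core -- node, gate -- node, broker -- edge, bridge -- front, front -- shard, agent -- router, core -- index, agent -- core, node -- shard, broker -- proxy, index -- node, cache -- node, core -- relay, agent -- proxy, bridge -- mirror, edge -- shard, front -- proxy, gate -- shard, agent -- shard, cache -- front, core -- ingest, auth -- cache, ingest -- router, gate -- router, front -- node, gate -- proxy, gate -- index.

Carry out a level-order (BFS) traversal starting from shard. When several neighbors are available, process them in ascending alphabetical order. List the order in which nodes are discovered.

shard agent cache edge front gate node core proxy router auth broker ingest bridge mirror index relay

Visit shard; enqueue agent, cache, edge, front, gate, node → queue [agent, cache, edge, front, gate, node]
Visit agent; enqueue core, proxy, router → queue [cache, edge, front, gate, node, core, proxy, router]
Visit cache; enqueue auth → queue [edge, front, gate, node, core, proxy, router, auth]
Visit edge; enqueue broker, ingest → queue [front, gate, node, core, proxy, router, auth, broker, ingest]
Visit front; enqueue bridge, mirror → queue [gate, node, core, proxy, router, auth, broker, ingest, bridge, mirror]
Visit gate; enqueue index → queue [node, core, proxy, router, auth, broker, ingest, bridge, mirror, index]
Visit node → queue [core, proxy, router, auth, broker, ingest, bridge, mirror, index]
Visit core; enqueue relay → queue [proxy, router, auth, broker, ingest, bridge, mirror, index, relay]
Visit proxy → queue [router, auth, broker, ingest, bridge, mirror, index, relay]
Visit router → queue [auth, broker, ingest, bridge, mirror, index, relay]
Visit auth → queue [broker, ingest, bridge, mirror, index, relay]
Visit broker → queue [ingest, bridge, mirror, index, relay]
Visit ingest → queue [bridge, mirror, index, relay]
Visit bridge → queue [mirror, index, relay]
Visit mirror → queue [index, relay]
Visit index → queue [relay]
Visit relay → queue []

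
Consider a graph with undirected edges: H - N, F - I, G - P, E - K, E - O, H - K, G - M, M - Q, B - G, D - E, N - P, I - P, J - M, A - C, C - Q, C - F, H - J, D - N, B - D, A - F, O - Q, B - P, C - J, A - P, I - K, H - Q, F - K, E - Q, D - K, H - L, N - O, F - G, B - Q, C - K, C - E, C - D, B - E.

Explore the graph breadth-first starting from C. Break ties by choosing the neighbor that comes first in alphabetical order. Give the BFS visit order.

Visit C; enqueue A, D, E, F, J, K, Q → queue [A, D, E, F, J, K, Q]
Visit A; enqueue P → queue [D, E, F, J, K, Q, P]
Visit D; enqueue B, N → queue [E, F, J, K, Q, P, B, N]
Visit E; enqueue O → queue [F, J, K, Q, P, B, N, O]
Visit F; enqueue G, I → queue [J, K, Q, P, B, N, O, G, I]
Visit J; enqueue H, M → queue [K, Q, P, B, N, O, G, I, H, M]
Visit K → queue [Q, P, B, N, O, G, I, H, M]
Visit Q → queue [P, B, N, O, G, I, H, M]
Visit P → queue [B, N, O, G, I, H, M]
Visit B → queue [N, O, G, I, H, M]
Visit N → queue [O, G, I, H, M]
Visit O → queue [G, I, H, M]
Visit G → queue [I, H, M]
Visit I → queue [H, M]
Visit H; enqueue L → queue [M, L]
Visit M → queue [L]
Visit L → queue []

C A D E F J K Q P B N O G I H M L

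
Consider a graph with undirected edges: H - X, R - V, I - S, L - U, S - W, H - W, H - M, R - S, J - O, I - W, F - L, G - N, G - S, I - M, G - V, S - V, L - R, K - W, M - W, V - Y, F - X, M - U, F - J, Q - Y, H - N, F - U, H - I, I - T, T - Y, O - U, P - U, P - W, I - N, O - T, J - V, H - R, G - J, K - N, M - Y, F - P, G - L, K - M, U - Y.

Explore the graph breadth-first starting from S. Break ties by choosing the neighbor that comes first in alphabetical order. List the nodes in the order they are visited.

Visit S; enqueue G, I, R, V, W → queue [G, I, R, V, W]
Visit G; enqueue J, L, N → queue [I, R, V, W, J, L, N]
Visit I; enqueue H, M, T → queue [R, V, W, J, L, N, H, M, T]
Visit R → queue [V, W, J, L, N, H, M, T]
Visit V; enqueue Y → queue [W, J, L, N, H, M, T, Y]
Visit W; enqueue K, P → queue [J, L, N, H, M, T, Y, K, P]
Visit J; enqueue F, O → queue [L, N, H, M, T, Y, K, P, F, O]
Visit L; enqueue U → queue [N, H, M, T, Y, K, P, F, O, U]
Visit N → queue [H, M, T, Y, K, P, F, O, U]
Visit H; enqueue X → queue [M, T, Y, K, P, F, O, U, X]
Visit M → queue [T, Y, K, P, F, O, U, X]
Visit T → queue [Y, K, P, F, O, U, X]
Visit Y; enqueue Q → queue [K, P, F, O, U, X, Q]
Visit K → queue [P, F, O, U, X, Q]
Visit P → queue [F, O, U, X, Q]
Visit F → queue [O, U, X, Q]
Visit O → queue [U, X, Q]
Visit U → queue [X, Q]
Visit X → queue [Q]
Visit Q → queue []

S -> G -> I -> R -> V -> W -> J -> L -> N -> H -> M -> T -> Y -> K -> P -> F -> O -> U -> X -> Q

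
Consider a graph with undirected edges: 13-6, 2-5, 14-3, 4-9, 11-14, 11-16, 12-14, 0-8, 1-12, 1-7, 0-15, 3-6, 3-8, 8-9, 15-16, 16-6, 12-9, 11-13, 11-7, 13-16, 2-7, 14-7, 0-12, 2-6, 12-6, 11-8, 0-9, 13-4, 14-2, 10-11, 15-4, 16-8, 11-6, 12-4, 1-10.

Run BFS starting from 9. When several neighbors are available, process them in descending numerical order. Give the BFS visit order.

9 12 8 4 0 14 6 1 16 11 3 15 13 7 2 10 5

Visit 9; enqueue 12, 8, 4, 0 → queue [12, 8, 4, 0]
Visit 12; enqueue 14, 6, 1 → queue [8, 4, 0, 14, 6, 1]
Visit 8; enqueue 16, 11, 3 → queue [4, 0, 14, 6, 1, 16, 11, 3]
Visit 4; enqueue 15, 13 → queue [0, 14, 6, 1, 16, 11, 3, 15, 13]
Visit 0 → queue [14, 6, 1, 16, 11, 3, 15, 13]
Visit 14; enqueue 7, 2 → queue [6, 1, 16, 11, 3, 15, 13, 7, 2]
Visit 6 → queue [1, 16, 11, 3, 15, 13, 7, 2]
Visit 1; enqueue 10 → queue [16, 11, 3, 15, 13, 7, 2, 10]
Visit 16 → queue [11, 3, 15, 13, 7, 2, 10]
Visit 11 → queue [3, 15, 13, 7, 2, 10]
Visit 3 → queue [15, 13, 7, 2, 10]
Visit 15 → queue [13, 7, 2, 10]
Visit 13 → queue [7, 2, 10]
Visit 7 → queue [2, 10]
Visit 2; enqueue 5 → queue [10, 5]
Visit 10 → queue [5]
Visit 5 → queue []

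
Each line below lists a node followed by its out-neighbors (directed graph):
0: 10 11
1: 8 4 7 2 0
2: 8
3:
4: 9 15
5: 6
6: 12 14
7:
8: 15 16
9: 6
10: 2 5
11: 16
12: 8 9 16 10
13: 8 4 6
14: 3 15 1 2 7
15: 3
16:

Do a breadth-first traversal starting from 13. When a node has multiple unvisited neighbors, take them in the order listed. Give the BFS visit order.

13, 8, 4, 6, 15, 16, 9, 12, 14, 3, 10, 1, 2, 7, 5, 0, 11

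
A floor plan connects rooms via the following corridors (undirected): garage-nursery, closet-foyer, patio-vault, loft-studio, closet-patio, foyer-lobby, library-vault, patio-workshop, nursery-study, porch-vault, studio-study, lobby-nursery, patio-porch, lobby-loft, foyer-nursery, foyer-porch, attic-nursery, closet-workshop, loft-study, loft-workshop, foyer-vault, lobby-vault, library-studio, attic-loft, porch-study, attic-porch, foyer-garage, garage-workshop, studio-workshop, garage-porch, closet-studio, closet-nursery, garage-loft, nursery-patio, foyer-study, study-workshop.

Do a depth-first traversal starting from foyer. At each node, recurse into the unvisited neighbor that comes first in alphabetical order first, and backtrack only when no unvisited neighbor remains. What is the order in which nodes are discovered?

Visit foyer
foyer → closet
closet → nursery
nursery → attic
attic → loft
loft → garage
garage → porch
porch → patio
patio → vault
vault → library
library → studio
studio → study
study → workshop
vault → lobby

foyer -> closet -> nursery -> attic -> loft -> garage -> porch -> patio -> vault -> library -> studio -> study -> workshop -> lobby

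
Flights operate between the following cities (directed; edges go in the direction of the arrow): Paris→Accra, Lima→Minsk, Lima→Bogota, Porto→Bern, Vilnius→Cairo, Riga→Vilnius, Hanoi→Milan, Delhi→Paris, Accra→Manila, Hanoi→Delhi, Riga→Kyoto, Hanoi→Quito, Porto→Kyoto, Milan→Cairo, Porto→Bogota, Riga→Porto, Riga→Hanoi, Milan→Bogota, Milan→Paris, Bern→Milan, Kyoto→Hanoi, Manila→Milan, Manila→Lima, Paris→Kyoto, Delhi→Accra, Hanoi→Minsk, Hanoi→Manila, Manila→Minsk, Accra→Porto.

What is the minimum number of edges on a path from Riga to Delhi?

2

Level 0: Riga
Level 1: Hanoi, Kyoto, Porto, Vilnius
Level 2: Bern, Bogota, Cairo, Delhi, Manila, Milan, Minsk, Quito
Level 3: Accra, Lima, Paris
Delhi first appears at level 2.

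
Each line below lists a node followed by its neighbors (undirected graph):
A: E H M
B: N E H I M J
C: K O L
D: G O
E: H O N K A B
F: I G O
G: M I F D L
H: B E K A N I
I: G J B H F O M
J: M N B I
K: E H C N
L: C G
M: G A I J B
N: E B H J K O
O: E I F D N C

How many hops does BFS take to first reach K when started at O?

Level 0: O
Level 1: C, D, E, F, I, N
Level 2: A, B, G, H, J, K, L, M
K first appears at level 2.

2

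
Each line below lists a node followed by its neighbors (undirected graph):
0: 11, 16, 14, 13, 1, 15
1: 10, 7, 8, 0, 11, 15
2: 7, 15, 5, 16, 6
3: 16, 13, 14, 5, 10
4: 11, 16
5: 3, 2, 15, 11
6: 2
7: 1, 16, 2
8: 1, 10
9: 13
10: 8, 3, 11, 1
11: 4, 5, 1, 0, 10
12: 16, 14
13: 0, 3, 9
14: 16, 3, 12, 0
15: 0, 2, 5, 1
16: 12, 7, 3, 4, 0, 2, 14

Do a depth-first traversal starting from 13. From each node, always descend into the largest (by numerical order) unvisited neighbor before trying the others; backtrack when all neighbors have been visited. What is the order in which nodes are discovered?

13, 9, 3, 16, 14, 12, 0, 15, 5, 11, 10, 8, 1, 7, 2, 6, 4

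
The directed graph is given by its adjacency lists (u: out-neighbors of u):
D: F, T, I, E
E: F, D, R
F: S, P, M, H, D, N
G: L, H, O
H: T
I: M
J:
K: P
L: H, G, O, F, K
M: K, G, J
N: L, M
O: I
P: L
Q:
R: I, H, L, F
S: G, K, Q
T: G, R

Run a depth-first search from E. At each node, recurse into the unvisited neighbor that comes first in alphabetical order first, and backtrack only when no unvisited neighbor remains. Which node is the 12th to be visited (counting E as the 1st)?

M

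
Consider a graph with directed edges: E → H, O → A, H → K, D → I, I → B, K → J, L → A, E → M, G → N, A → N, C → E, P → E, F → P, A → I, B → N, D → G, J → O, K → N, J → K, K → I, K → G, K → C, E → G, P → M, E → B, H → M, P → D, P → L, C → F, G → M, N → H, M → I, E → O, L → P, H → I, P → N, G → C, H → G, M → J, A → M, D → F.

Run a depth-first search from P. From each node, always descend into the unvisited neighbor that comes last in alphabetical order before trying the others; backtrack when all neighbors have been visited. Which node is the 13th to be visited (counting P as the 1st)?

F

Visit P
P → N
N → H
H → M
M → J
J → O
O → A
A → I
I → B
J → K
K → G
G → C
C → F
C → E
P → L
P → D

Visit order: P, N, H, M, J, O, A, I, B, K, G, C, F, E, L, D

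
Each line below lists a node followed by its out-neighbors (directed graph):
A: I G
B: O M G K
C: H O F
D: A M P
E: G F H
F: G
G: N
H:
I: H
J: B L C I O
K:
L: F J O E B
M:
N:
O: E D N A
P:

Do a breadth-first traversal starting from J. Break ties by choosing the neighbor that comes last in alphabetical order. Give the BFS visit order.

Visit J; enqueue O, L, I, C, B → queue [O, L, I, C, B]
Visit O; enqueue N, E, D, A → queue [L, I, C, B, N, E, D, A]
Visit L; enqueue F → queue [I, C, B, N, E, D, A, F]
Visit I; enqueue H → queue [C, B, N, E, D, A, F, H]
Visit C → queue [B, N, E, D, A, F, H]
Visit B; enqueue M, K, G → queue [N, E, D, A, F, H, M, K, G]
Visit N → queue [E, D, A, F, H, M, K, G]
Visit E → queue [D, A, F, H, M, K, G]
Visit D; enqueue P → queue [A, F, H, M, K, G, P]
Visit A → queue [F, H, M, K, G, P]
Visit F → queue [H, M, K, G, P]
Visit H → queue [M, K, G, P]
Visit M → queue [K, G, P]
Visit K → queue [G, P]
Visit G → queue [P]
Visit P → queue []

J -> O -> L -> I -> C -> B -> N -> E -> D -> A -> F -> H -> M -> K -> G -> P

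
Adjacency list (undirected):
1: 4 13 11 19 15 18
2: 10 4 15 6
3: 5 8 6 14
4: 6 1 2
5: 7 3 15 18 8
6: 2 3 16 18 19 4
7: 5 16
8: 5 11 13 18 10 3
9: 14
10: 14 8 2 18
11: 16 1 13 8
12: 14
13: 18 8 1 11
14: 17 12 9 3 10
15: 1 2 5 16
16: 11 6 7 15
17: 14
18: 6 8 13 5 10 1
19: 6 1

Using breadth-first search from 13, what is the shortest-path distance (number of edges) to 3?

2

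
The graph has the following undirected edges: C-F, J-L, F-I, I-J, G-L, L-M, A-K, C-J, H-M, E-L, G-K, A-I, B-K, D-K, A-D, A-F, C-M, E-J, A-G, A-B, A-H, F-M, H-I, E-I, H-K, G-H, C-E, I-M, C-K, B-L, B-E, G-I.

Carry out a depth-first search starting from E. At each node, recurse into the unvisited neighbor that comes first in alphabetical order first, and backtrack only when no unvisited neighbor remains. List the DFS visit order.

E -> B -> A -> D -> K -> C -> F -> I -> G -> H -> M -> L -> J

Visit E
E → B
B → A
A → D
D → K
K → C
C → F
F → I
I → G
G → H
H → M
M → L
L → J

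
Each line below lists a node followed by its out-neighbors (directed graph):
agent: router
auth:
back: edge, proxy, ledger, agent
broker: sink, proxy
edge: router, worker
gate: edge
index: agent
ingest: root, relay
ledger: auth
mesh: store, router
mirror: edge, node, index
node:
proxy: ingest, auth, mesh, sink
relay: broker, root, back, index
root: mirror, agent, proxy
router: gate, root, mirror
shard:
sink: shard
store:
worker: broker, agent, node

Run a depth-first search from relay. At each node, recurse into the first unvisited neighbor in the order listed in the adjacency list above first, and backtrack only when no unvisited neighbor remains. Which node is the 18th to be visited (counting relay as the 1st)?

Visit relay
relay → broker
broker → sink
sink → shard
broker → proxy
proxy → ingest
ingest → root
root → mirror
mirror → edge
edge → router
router → gate
edge → worker
worker → agent
worker → node
mirror → index
proxy → auth
proxy → mesh
mesh → store
relay → back
back → ledger

Visit order: relay, broker, sink, shard, proxy, ingest, root, mirror, edge, router, gate, worker, agent, node, index, auth, mesh, store, back, ledger

store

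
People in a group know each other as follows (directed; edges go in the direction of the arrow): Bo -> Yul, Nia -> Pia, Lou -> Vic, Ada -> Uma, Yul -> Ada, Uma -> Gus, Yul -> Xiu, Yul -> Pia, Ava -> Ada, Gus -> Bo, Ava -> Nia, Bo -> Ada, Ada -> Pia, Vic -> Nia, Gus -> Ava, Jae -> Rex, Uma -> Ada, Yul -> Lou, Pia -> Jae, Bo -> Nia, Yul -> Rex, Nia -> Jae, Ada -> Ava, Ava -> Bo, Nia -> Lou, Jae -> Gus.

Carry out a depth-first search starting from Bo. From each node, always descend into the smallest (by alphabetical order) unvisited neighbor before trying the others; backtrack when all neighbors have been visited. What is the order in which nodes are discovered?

Bo Ada Ava Nia Jae Gus Rex Lou Vic Pia Uma Yul Xiu

Visit Bo
Bo → Ada
Ada → Ava
Ava → Nia
Nia → Jae
Jae → Gus
Jae → Rex
Nia → Lou
Lou → Vic
Nia → Pia
Ada → Uma
Bo → Yul
Yul → Xiu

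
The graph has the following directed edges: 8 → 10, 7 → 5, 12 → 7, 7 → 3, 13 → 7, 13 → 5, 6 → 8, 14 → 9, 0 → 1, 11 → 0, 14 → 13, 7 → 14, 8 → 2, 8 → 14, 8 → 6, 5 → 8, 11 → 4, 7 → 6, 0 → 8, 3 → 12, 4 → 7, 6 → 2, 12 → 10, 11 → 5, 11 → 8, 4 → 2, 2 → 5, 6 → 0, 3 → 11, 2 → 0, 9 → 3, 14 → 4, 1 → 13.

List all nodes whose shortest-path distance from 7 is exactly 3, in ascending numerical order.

1, 10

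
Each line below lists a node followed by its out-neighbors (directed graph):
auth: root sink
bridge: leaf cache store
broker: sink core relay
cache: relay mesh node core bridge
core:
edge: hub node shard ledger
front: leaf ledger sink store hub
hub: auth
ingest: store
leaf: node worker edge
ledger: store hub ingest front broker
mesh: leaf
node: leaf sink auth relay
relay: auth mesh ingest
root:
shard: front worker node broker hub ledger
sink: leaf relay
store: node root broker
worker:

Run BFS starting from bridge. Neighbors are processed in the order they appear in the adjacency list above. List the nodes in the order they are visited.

bridge → leaf → cache → store → node → worker → edge → relay → mesh → core → root → broker → sink → auth → hub → shard → ledger → ingest → front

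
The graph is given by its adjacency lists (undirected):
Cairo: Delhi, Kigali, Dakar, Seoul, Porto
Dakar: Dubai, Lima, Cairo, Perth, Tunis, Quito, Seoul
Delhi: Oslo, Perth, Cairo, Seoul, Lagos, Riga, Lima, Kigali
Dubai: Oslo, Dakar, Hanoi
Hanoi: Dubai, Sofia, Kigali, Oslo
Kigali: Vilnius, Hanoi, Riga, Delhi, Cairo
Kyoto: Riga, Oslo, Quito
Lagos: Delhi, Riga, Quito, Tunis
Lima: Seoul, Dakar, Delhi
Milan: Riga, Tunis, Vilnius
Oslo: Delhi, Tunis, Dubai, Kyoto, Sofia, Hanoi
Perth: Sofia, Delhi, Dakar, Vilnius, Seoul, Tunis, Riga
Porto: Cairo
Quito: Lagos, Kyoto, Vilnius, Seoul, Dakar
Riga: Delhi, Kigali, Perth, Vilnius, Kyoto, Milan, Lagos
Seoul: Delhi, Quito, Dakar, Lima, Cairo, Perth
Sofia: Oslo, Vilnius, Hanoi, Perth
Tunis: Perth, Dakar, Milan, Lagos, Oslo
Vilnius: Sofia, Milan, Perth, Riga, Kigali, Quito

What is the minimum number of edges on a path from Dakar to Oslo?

2

Level 0: Dakar
Level 1: Cairo, Dubai, Lima, Perth, Quito, Seoul, Tunis
Level 2: Delhi, Hanoi, Kigali, Kyoto, Lagos, Milan, Oslo, Porto, Riga, Sofia, Vilnius
Oslo first appears at level 2.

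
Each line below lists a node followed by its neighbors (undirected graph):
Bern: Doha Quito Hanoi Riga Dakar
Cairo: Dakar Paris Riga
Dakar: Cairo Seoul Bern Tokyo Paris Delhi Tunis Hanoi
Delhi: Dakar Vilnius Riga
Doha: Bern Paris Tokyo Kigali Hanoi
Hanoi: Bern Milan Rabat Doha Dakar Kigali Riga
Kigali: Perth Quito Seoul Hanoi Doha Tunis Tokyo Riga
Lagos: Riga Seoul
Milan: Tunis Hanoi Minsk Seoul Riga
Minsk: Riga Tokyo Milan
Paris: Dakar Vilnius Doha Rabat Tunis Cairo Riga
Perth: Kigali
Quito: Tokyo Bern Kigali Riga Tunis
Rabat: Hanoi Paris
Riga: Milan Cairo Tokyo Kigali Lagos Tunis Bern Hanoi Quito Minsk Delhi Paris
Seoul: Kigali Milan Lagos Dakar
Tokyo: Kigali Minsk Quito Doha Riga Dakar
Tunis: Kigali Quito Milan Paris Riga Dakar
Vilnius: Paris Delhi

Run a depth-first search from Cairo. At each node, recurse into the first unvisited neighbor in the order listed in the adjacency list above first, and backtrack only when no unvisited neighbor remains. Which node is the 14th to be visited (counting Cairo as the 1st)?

Delhi

Visit Cairo
Cairo → Dakar
Dakar → Seoul
Seoul → Kigali
Kigali → Perth
Kigali → Quito
Quito → Tokyo
Tokyo → Minsk
Minsk → Riga
Riga → Milan
Milan → Tunis
Tunis → Paris
Paris → Vilnius
Vilnius → Delhi
Paris → Doha
Doha → Bern
Bern → Hanoi
Hanoi → Rabat
Riga → Lagos

Visit order: Cairo, Dakar, Seoul, Kigali, Perth, Quito, Tokyo, Minsk, Riga, Milan, Tunis, Paris, Vilnius, Delhi, Doha, Bern, Hanoi, Rabat, Lagos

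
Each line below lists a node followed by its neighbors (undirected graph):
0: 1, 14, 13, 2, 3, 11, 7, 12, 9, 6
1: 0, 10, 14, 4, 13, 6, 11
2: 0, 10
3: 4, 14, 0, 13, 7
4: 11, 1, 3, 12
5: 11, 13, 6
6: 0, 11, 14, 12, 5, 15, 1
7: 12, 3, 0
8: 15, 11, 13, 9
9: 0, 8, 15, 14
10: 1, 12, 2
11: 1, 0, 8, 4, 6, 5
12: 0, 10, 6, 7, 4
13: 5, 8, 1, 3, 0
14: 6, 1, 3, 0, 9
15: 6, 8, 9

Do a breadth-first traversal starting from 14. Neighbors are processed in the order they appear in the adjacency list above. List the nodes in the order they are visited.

14 → 6 → 1 → 3 → 0 → 9 → 11 → 12 → 5 → 15 → 10 → 4 → 13 → 7 → 2 → 8

Visit 14; enqueue 6, 1, 3, 0, 9 → queue [6, 1, 3, 0, 9]
Visit 6; enqueue 11, 12, 5, 15 → queue [1, 3, 0, 9, 11, 12, 5, 15]
Visit 1; enqueue 10, 4, 13 → queue [3, 0, 9, 11, 12, 5, 15, 10, 4, 13]
Visit 3; enqueue 7 → queue [0, 9, 11, 12, 5, 15, 10, 4, 13, 7]
Visit 0; enqueue 2 → queue [9, 11, 12, 5, 15, 10, 4, 13, 7, 2]
Visit 9; enqueue 8 → queue [11, 12, 5, 15, 10, 4, 13, 7, 2, 8]
Visit 11 → queue [12, 5, 15, 10, 4, 13, 7, 2, 8]
Visit 12 → queue [5, 15, 10, 4, 13, 7, 2, 8]
Visit 5 → queue [15, 10, 4, 13, 7, 2, 8]
Visit 15 → queue [10, 4, 13, 7, 2, 8]
Visit 10 → queue [4, 13, 7, 2, 8]
Visit 4 → queue [13, 7, 2, 8]
Visit 13 → queue [7, 2, 8]
Visit 7 → queue [2, 8]
Visit 2 → queue [8]
Visit 8 → queue []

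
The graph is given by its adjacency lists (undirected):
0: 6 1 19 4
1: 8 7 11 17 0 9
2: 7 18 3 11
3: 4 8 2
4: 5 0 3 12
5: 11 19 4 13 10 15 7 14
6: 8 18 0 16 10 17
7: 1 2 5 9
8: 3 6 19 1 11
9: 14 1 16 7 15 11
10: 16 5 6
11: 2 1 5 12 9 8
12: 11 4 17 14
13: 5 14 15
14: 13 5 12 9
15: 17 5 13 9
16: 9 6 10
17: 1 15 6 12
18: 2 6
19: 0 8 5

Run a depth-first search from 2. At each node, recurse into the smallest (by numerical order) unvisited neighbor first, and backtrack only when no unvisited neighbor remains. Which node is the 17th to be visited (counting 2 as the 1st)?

Visit 2
2 → 3
3 → 4
4 → 0
0 → 1
1 → 7
7 → 5
5 → 10
10 → 6
6 → 8
8 → 11
11 → 9
9 → 14
14 → 12
12 → 17
17 → 15
15 → 13
9 → 16
8 → 19
6 → 18

Visit order: 2, 3, 4, 0, 1, 7, 5, 10, 6, 8, 11, 9, 14, 12, 17, 15, 13, 16, 19, 18

13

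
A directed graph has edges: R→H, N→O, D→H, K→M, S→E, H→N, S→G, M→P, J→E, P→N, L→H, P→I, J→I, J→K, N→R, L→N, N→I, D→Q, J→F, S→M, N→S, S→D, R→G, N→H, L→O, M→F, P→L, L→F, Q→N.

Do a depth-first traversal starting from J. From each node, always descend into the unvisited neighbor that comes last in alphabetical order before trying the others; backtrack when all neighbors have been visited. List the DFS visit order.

J, K, M, P, N, S, G, E, D, Q, H, R, O, I, L, F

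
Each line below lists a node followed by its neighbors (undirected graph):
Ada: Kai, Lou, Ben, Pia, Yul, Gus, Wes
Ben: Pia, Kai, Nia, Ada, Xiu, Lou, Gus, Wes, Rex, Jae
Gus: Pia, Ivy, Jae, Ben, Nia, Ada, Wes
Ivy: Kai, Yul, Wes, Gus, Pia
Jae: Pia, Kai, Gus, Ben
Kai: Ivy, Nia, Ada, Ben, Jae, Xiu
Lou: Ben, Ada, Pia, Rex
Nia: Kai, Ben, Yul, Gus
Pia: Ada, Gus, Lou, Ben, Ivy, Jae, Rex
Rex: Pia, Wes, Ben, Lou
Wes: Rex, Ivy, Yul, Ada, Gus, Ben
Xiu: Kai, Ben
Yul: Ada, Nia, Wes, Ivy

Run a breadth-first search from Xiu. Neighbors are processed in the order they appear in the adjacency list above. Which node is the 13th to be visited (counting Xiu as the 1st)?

Yul

Visit Xiu; enqueue Kai, Ben → queue [Kai, Ben]
Visit Kai; enqueue Ivy, Nia, Ada, Jae → queue [Ben, Ivy, Nia, Ada, Jae]
Visit Ben; enqueue Pia, Lou, Gus, Wes, Rex → queue [Ivy, Nia, Ada, Jae, Pia, Lou, Gus, Wes, Rex]
Visit Ivy; enqueue Yul → queue [Nia, Ada, Jae, Pia, Lou, Gus, Wes, Rex, Yul]
Visit Nia → queue [Ada, Jae, Pia, Lou, Gus, Wes, Rex, Yul]
Visit Ada → queue [Jae, Pia, Lou, Gus, Wes, Rex, Yul]
Visit Jae → queue [Pia, Lou, Gus, Wes, Rex, Yul]
Visit Pia → queue [Lou, Gus, Wes, Rex, Yul]
Visit Lou → queue [Gus, Wes, Rex, Yul]
Visit Gus → queue [Wes, Rex, Yul]
Visit Wes → queue [Rex, Yul]
Visit Rex → queue [Yul]
Visit Yul → queue []

Visit order: Xiu, Kai, Ben, Ivy, Nia, Ada, Jae, Pia, Lou, Gus, Wes, Rex, Yul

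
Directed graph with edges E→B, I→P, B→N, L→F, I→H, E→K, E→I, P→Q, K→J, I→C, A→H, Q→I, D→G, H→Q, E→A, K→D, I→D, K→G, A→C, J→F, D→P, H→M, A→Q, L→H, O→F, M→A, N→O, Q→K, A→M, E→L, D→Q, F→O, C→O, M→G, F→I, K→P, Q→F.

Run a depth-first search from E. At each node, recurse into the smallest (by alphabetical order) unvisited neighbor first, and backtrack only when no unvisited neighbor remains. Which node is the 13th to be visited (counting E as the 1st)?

Visit E
E → A
A → C
C → O
O → F
F → I
I → D
D → G
D → P
P → Q
Q → K
K → J
I → H
H → M
E → B
B → N
E → L

Visit order: E, A, C, O, F, I, D, G, P, Q, K, J, H, M, B, N, L

H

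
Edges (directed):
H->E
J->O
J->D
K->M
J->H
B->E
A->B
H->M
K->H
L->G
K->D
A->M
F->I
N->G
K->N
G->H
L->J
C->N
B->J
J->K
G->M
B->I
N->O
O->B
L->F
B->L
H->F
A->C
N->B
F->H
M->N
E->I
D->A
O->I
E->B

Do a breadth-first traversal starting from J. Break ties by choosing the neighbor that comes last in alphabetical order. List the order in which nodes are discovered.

Visit J; enqueue O, K, H, D → queue [O, K, H, D]
Visit O; enqueue I, B → queue [K, H, D, I, B]
Visit K; enqueue N, M → queue [H, D, I, B, N, M]
Visit H; enqueue F, E → queue [D, I, B, N, M, F, E]
Visit D; enqueue A → queue [I, B, N, M, F, E, A]
Visit I → queue [B, N, M, F, E, A]
Visit B; enqueue L → queue [N, M, F, E, A, L]
Visit N; enqueue G → queue [M, F, E, A, L, G]
Visit M → queue [F, E, A, L, G]
Visit F → queue [E, A, L, G]
Visit E → queue [A, L, G]
Visit A; enqueue C → queue [L, G, C]
Visit L → queue [G, C]
Visit G → queue [C]
Visit C → queue []

J O K H D I B N M F E A L G C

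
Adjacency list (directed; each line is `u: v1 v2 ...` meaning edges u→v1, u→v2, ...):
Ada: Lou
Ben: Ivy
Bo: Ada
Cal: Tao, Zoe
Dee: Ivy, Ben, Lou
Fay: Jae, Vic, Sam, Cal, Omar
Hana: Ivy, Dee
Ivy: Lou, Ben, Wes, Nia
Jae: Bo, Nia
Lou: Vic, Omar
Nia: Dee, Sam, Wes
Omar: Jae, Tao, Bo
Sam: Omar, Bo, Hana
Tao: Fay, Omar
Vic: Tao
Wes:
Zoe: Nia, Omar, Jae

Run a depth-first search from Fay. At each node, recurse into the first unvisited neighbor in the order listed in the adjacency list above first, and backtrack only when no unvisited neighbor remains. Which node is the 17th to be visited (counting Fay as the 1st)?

Visit Fay
Fay → Jae
Jae → Bo
Bo → Ada
Ada → Lou
Lou → Vic
Vic → Tao
Tao → Omar
Jae → Nia
Nia → Dee
Dee → Ivy
Ivy → Ben
Ivy → Wes
Nia → Sam
Sam → Hana
Fay → Cal
Cal → Zoe

Visit order: Fay, Jae, Bo, Ada, Lou, Vic, Tao, Omar, Nia, Dee, Ivy, Ben, Wes, Sam, Hana, Cal, Zoe

Zoe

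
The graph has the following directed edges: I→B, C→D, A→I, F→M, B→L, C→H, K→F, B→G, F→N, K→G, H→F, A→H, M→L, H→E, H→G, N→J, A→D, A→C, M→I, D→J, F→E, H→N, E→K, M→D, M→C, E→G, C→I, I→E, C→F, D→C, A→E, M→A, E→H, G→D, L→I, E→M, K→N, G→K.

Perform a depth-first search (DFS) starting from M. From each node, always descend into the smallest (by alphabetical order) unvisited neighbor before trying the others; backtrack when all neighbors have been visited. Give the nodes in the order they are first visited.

M, A, C, D, J, F, E, G, K, N, H, I, B, L

Visit M
M → A
A → C
C → D
D → J
C → F
F → E
E → G
G → K
K → N
E → H
C → I
I → B
B → L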